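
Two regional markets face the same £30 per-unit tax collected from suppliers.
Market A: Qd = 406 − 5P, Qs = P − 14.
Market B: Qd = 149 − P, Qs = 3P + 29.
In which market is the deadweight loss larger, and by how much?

Market A, by £37.5.

Market A: pre-tax P* = £70, Q* = 56; post-tax Q = 31; deadweight loss = £375.
Market B: pre-tax P* = £30, Q* = 119; post-tax Q = 96.5; deadweight loss = £337.5.
Difference: £375 vs £337.5 → market A is larger by £37.5.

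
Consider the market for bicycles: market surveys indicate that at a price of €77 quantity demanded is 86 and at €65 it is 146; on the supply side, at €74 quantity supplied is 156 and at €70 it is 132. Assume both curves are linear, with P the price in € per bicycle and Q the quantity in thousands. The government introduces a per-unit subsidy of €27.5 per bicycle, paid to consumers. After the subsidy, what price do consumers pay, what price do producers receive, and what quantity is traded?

Demand slope: (146 − 86)/(65 − 77) = -5, so Qd = 471 − 5P.
Supply slope: (132 − 156)/(70 − 74) = 6, so Qs = 6P − 288.
Without the subsidy, 471 − 5P = 6P − 288 gives 11P = 759, so P* = €69 and Q* = 126.
With a per-unit subsidy paid to consumers, each effectively pays P − 27.5, so demand becomes Qd = 471 − 5(P − 27.5).
Solving gives Q = 201 with consumers paying €54 and producers receiving €81.5 (the €27.5 wedge).

Consumers pay €54; producers receive €81.5; quantity = 201.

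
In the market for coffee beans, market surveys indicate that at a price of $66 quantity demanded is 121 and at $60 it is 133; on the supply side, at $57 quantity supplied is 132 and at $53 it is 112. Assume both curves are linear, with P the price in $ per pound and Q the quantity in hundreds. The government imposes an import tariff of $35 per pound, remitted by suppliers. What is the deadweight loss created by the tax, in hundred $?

Deadweight loss = $875 hundred.

Demand slope: (133 − 121)/(60 − 66) = -2, so Qd = 253 − 2P.
Supply slope: (112 − 132)/(53 − 57) = 5, so Qs = 5P − 153.
Before the tax: set 253 − 2P = 5P − 153 → P* = $58, Q* = 137.
With the tax collected from suppliers, supply shifts: Qs = 5(P − 35) − 153.
New equilibrium: consumers pay $83, suppliers receive $48, Q = 87. (Wedge: Pb − Ps = 35.)
Quantity falls by |ΔQ| = |137 − 87| = 50.
DWL = ½ · t · |ΔQ| = ½ · 35 · 50 = $875.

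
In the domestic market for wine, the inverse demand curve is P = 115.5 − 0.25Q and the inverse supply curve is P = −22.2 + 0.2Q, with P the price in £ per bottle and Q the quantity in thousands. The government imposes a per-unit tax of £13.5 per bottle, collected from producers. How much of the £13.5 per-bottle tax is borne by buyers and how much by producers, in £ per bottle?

Buyers bear £7.5 per bottle; producers bear £6 per bottle.

Inverting to Q(P) form: Qd = 462 − 4P; Qs = 5P + 111.
Before the tax: set 462 − 4P = 5P + 111 → P* = £39, Q* = 306.
With the tax collected from producers, supply shifts: Qs = 5(P − 13.5) + 111.
Solving gives Q = 276 with buyers paying £46.5 and producers receiving £33 (the £13.5 wedge).
Burden on buyers: £7.5; on producers: £6. (They sum to £13.5.)
The less price-elastic side of the market bears the larger share of a per-unit tax.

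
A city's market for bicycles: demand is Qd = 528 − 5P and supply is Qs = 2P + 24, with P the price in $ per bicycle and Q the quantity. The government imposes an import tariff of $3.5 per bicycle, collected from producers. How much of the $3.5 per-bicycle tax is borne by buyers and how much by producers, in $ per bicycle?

Buyers bear $1 per bicycle; producers bear $2.5 per bicycle.

Before the tax: set 528 − 5P = 2P + 24 → P* = $72, Q* = 168.
With the tax collected from producers, supply shifts: Qs = 2(P − 3.5) + 24.
New equilibrium: buyers pay $73, producers receive $69.5, Q = 163. (Wedge: Pb − Ps = 3.5.)
Burden on buyers: $1; on producers: $2.5. (They sum to $3.5.)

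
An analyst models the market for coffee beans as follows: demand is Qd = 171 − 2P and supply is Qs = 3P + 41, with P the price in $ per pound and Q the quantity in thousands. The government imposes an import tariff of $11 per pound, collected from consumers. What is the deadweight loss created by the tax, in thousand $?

Deadweight loss = $72.6 thousand.

Before the tax: set 171 − 2P = 3P + 41 → P* = $26, Q* = 119.
With the tax collected from consumers, demand (in seller-price terms) shifts: Qd = 171 − 2(P + 11).
New equilibrium: consumers pay $32.6, suppliers receive $21.6, Q = 105.8. (Wedge: Pb − Ps = 11.)
Quantity falls by |ΔQ| = |119 − 105.8| = 13.2.
DWL = ½ · t · |ΔQ| = ½ · 11 · 13.2 = $72.6.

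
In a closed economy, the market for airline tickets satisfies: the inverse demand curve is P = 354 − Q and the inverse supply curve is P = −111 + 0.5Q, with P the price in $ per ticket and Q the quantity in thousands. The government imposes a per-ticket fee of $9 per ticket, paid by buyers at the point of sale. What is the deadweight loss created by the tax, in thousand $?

Deadweight loss = $27 thousand.

Inverting to Q(P) form: Qd = 354 − P; Qs = 2P + 222.
Before the tax: set 354 − P = 2P + 222 → P* = $44, Q* = 310.
With the tax collected from buyers, demand (in seller-price terms) shifts: Qd = 354 − (P + 9).
New equilibrium: buyers pay $50, producers receive $41, Q = 304. (Wedge: Pb − Ps = 9.)
Quantity falls by |ΔQ| = |310 − 304| = 6.
DWL = ½ · t · |ΔQ| = ½ · 9 · 6 = $27.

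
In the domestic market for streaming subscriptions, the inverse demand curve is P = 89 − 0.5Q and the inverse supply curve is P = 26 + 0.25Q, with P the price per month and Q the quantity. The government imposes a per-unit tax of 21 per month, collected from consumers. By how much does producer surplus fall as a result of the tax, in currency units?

Producer surplus falls by 490.

Inverting to Q(P) form: Qd = 178 − 2P; Qs = 4P − 104.
Without the tax, 178 − 2P = 4P − 104 gives 6P = 282, so P* = 47 and Q* = 84.
With the tax collected from consumers, demand (in seller-price terms) shifts: Qd = 178 − 2(P + 21).
New equilibrium: consumers pay 61, producers receive 40, Q = 56. (Wedge: Pb − Ps = 21.)
ΔPS is the trapezoid between Q = 56 and Q = 84 of height 7: ½ · (84 + 56) · 7 = 490.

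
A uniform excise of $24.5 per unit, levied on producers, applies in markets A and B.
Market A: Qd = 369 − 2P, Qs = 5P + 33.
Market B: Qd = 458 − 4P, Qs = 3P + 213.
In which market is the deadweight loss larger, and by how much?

Market B, by $85.75.

Market A: pre-tax P* = $48, Q* = 273; post-tax Q = 238; deadweight loss = $428.75.
Market B: pre-tax P* = $35, Q* = 318; post-tax Q = 276; deadweight loss = $514.5.
Difference: $428.75 vs $514.5 → market B is larger by $85.75.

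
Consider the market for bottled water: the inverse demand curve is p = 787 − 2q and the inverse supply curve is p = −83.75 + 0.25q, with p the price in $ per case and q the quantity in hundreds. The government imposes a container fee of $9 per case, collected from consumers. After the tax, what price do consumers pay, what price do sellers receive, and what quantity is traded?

Inverting to q(p) form: qd = 393.5 − 0.5p; qs = 4p + 335.
Before the tax: set 393.5 − 0.5p = 4p + 335 → p* = $13, q* = 387.
With the tax collected from consumers, demand (in seller-price terms) shifts: qd = 393.5 − 0.5(p + 9).
Solving gives q = 383 with consumers paying $21 and sellers receiving $12 (the $9 wedge).

Consumers pay $21; sellers receive $12; quantity = 383.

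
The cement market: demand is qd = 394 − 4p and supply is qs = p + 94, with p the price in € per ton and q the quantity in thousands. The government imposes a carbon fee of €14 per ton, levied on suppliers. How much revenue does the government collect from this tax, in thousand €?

Without the tax, 394 − 4p = p + 94 gives 5p = 300, so p* = €60 and q* = 154.
With the tax collected from suppliers, supply shifts: qs = (p − 14) + 94.
New equilibrium: consumers pay €62.8, suppliers receive €48.8, q = 142.8. (Wedge: pb − ps = 14.)
Revenue = t · Q = 14 · 142.8 = €1999.2.

Tax revenue = €1999.2 thousand.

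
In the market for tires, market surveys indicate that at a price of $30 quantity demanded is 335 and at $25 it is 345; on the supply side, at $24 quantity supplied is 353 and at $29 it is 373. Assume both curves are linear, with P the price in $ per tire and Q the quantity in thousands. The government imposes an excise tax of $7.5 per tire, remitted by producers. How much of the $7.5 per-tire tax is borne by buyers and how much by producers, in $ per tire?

Demand slope: (345 − 335)/(25 − 30) = -2, so Qd = 395 − 2P.
Supply slope: (373 − 353)/(29 − 24) = 4, so Qs = 4P + 257.
Without the tax, 395 − 2P = 4P + 257 gives 6P = 138, so P* = $23 and Q* = 349.
With the tax collected from producers, supply shifts: Qs = 4(P − 7.5) + 257.
Solving gives Q = 339 with buyers paying $28 and producers receiving $20.5 (the $7.5 wedge).
Burden on buyers: $5; on producers: $2.5. (They sum to $7.5.)
The less price-elastic side of the market bears the larger share of a per-unit tax.

Buyers bear $5 per tire; producers bear $2.5 per tire.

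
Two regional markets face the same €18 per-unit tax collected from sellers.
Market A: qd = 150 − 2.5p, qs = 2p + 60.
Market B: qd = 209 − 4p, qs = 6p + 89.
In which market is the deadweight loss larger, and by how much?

Market B, by €208.8.

Market A: pre-tax p* = €20, q* = 100; post-tax q = 80; deadweight loss = €180.
Market B: pre-tax p* = €12, q* = 161; post-tax q = 117.8; deadweight loss = €388.8.
Difference: €180 vs €388.8 → market B is larger by €208.8.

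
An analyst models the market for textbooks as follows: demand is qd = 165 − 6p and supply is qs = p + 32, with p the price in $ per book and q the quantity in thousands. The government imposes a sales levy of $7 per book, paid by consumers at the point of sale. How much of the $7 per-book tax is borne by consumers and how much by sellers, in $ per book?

Consumers bear $1 per book; sellers bear $6 per book.

Before the tax: set 165 − 6p = p + 32 → p* = $19, q* = 51.
With the tax collected from consumers, demand (in seller-price terms) shifts: qd = 165 − 6(p + 7).
Solving gives q = 45 with consumers paying $20 and sellers receiving $13 (the $7 wedge).
Burden on consumers: $1; on sellers: $6. (They sum to $7.)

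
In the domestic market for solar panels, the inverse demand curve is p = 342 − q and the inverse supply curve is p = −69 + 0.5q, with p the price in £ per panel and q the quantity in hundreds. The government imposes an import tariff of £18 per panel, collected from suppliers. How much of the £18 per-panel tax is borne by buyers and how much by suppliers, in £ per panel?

Rewrite in direct form: qd = 342 − p and qs = 2p + 138.
Without the tax, 342 − p = 2p + 138 gives 3p = 204, so p* = £68 and q* = 274.
With the tax collected from suppliers, supply shifts: qs = 2(p − 18) + 138.
Solving gives q = 262 with buyers paying £80 and suppliers receiving £62 (the £18 wedge).
Burden on buyers: £12; on suppliers: £6. (They sum to £18.)

Buyers bear £12 per panel; suppliers bear £6 per panel.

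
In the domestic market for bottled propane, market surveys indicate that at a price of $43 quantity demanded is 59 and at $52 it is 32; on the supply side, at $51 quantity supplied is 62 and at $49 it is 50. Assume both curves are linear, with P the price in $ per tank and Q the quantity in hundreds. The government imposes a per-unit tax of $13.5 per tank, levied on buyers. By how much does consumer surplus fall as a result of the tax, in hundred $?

Consumer surplus falls by $274.5 hundred.

Demand slope: (32 − 59)/(52 − 43) = -3, so Qd = 188 − 3P.
Supply slope: (50 − 62)/(49 − 51) = 6, so Qs = 6P − 244.
Before the tax: set 188 − 3P = 6P − 244 → P* = $48, Q* = 44.
With the tax collected from buyers, demand (in seller-price terms) shifts: Qd = 188 − 3(P + 13.5).
New equilibrium: buyers pay $57, suppliers receive $43.5, Q = 17. (Wedge: Pb − Ps = 13.5.)
ΔCS is the trapezoid between Q = 17 and Q = 44 of height $9: ½ · (44 + 17) · 9 = $274.5.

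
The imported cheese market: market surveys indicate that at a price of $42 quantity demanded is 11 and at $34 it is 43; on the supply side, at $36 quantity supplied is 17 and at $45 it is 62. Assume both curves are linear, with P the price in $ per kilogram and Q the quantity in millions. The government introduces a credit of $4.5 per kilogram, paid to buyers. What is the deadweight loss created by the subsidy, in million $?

Deadweight loss = $22.5 million.

Demand slope: (43 − 11)/(34 − 42) = -4, so Qd = 179 − 4P.
Supply slope: (62 − 17)/(45 − 36) = 5, so Qs = 5P − 163.
Without the subsidy, 179 − 4P = 5P − 163 gives 9P = 342, so P* = $38 and Q* = 27.
With a per-unit subsidy paid to buyers, each effectively pays P − 4.5, so demand becomes Qd = 179 − 4(P − 4.5).
New equilibrium: buyers pay $35.5, producers receive $40, Q = 37. (Wedge: Pb − Ps = −4.5.)
Quantity rises by |ΔQ| = |27 − 37| = 10.
DWL = ½ · t · |ΔQ| = ½ · 4.5 · 10 = $22.5.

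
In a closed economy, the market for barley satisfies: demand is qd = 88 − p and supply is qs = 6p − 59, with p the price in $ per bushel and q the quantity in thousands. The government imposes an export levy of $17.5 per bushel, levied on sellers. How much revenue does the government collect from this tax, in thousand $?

Without the tax, 88 − p = 6p − 59 gives 7p = 147, so p* = $21 and q* = 67.
With the tax collected from sellers, supply shifts: qs = 6(p − 17.5) − 59.
New equilibrium: consumers pay $36, sellers receive $18.5, q = 52. (Wedge: pb − ps = 17.5.)
Revenue = t · Q = 17.5 · 52 = $910.

Tax revenue = $910 thousand.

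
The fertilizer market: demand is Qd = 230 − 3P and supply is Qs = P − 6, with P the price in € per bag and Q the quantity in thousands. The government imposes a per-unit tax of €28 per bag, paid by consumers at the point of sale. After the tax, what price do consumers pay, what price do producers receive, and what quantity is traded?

Without the tax, 230 − 3P = P − 6 gives 4P = 236, so P* = €59 and Q* = 53.
With the tax collected from consumers, demand (in seller-price terms) shifts: Qd = 230 − 3(P + 28).
New equilibrium: consumers pay €66, producers receive €38, Q = 32. (Wedge: Pb − Ps = 28.)

Consumers pay €66; producers receive €38; quantity = 32.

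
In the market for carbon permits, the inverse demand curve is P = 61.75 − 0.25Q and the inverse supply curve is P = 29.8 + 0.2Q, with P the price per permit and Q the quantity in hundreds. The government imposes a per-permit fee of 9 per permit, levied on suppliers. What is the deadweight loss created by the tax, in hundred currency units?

Deadweight loss = 90 hundred.

Rewrite in direct form: Qd = 247 − 4P and Qs = 5P − 149.
Without the tax, 247 − 4P = 5P − 149 gives 9P = 396, so P* = 44 and Q* = 71.
With the tax collected from suppliers, supply shifts: Qs = 5(P − 9) − 149.
New equilibrium: consumers pay 49, suppliers receive 40, Q = 51. (Wedge: Pb − Ps = 9.)
Quantity falls by |ΔQ| = |71 − 51| = 20.
DWL = ½ · t · |ΔQ| = ½ · 9 · 20 = 90.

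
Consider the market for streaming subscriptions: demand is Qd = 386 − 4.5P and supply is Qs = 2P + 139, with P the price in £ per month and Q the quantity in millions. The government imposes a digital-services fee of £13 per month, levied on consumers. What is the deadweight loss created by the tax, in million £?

Deadweight loss = £117 million.

Without the tax, 386 − 4.5P = 2P + 139 gives 6.5P = 247, so P* = £38 and Q* = 215.
With the tax collected from consumers, demand (in seller-price terms) shifts: Qd = 386 − 4.5(P + 13).
Solving gives Q = 197 with consumers paying £42 and sellers receiving £29 (the £13 wedge).
Quantity falls by |ΔQ| = |215 − 197| = 18.
DWL = ½ · t · |ΔQ| = ½ · 13 · 18 = £117.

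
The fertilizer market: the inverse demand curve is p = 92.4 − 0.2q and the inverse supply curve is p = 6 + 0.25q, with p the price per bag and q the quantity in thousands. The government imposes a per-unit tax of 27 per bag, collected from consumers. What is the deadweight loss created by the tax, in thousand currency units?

Inverting to q(p) form: qd = 462 − 5p; qs = 4p − 24.
Without the tax, 462 − 5p = 4p − 24 gives 9p = 486, so p* = 54 and q* = 192.
With the tax collected from consumers, demand (in seller-price terms) shifts: qd = 462 − 5(p + 27).
New equilibrium: consumers pay 66, sellers receive 39, q = 132. (Wedge: pb − ps = 27.)
Quantity falls by |ΔQ| = |192 − 132| = 60.
DWL = ½ · t · |ΔQ| = ½ · 27 · 60 = 810.

Deadweight loss = 810 thousand.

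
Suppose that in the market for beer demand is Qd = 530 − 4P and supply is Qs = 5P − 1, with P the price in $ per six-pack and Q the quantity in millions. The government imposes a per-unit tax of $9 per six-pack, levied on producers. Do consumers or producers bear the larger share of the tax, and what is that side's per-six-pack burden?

Consumers bear the larger share: $5 per six-pack.

Without the tax, 530 − 4P = 5P − 1 gives 9P = 531, so P* = $59 and Q* = 294.
With the tax collected from producers, supply shifts: Qs = 5(P − 9) − 1.
New equilibrium: consumers pay $64, producers receive $55, Q = 274. (Wedge: Pb − Ps = 9.)
Per-six-pack burden: consumers $5, producers $4.
Consumers take the larger share because demand is less price-elastic here (demand slope 4 vs supply slope 5).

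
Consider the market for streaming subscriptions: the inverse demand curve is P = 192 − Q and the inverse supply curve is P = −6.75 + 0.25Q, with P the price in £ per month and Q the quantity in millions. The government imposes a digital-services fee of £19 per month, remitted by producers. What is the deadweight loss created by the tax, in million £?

Rewrite in direct form: Qd = 192 − P and Qs = 4P + 27.
Without the tax, 192 − P = 4P + 27 gives 5P = 165, so P* = £33 and Q* = 159.
With the tax collected from producers, supply shifts: Qs = 4(P − 19) + 27.
New equilibrium: buyers pay £48.2, producers receive £29.2, Q = 143.8. (Wedge: Pb − Ps = 19.)
Quantity falls by |ΔQ| = |159 − 143.8| = 15.2.
DWL = ½ · t · |ΔQ| = ½ · 19 · 15.2 = £144.4.

Deadweight loss = £144.4 million.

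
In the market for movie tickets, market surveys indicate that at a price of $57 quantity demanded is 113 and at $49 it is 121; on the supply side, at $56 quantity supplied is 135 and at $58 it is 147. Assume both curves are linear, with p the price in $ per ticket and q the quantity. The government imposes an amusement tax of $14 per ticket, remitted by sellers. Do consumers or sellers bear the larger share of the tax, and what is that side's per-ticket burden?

Consumers bear the larger share: $12 per ticket.

Demand slope: (121 − 113)/(49 − 57) = -1, so qd = 170 − p.
Supply slope: (147 − 135)/(58 − 56) = 6, so qs = 6p − 201.
Without the tax, 170 − p = 6p − 201 gives 7p = 371, so p* = $53 and q* = 117.
With the tax collected from sellers, supply shifts: qs = 6(p − 14) − 201.
Solving gives q = 105 with consumers paying $65 and sellers receiving $51 (the $14 wedge).
Per-ticket burden: consumers $12, sellers $2.
Consumers take the larger share because demand is less price-elastic here (demand slope 1 vs supply slope 6).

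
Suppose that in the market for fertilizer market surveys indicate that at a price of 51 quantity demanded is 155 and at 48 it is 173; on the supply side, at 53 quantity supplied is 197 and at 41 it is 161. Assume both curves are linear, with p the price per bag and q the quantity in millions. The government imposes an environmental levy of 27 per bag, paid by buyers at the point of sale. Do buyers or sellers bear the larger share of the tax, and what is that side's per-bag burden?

Demand slope: (173 − 155)/(48 − 51) = -6, so qd = 461 − 6p.
Supply slope: (161 − 197)/(41 − 53) = 3, so qs = 3p + 38.
Without the tax, 461 − 6p = 3p + 38 gives 9p = 423, so p* = 47 and q* = 179.
With the tax collected from buyers, demand (in seller-price terms) shifts: qd = 461 − 6(p + 27).
New equilibrium: buyers pay 56, sellers receive 29, q = 125. (Wedge: pb − ps = 27.)
Per-bag burden: buyers 9, sellers 18.
Sellers take the larger share because supply is less price-elastic here (demand slope 6 vs supply slope 3).
The less price-elastic side of the market bears the larger share of a per-unit tax.

Sellers bear the larger share: 18 per bag.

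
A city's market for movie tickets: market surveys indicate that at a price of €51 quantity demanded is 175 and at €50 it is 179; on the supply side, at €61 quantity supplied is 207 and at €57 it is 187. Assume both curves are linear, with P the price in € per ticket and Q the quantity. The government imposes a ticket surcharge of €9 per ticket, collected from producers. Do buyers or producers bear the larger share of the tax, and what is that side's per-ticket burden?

Demand slope: (179 − 175)/(50 − 51) = -4, so Qd = 379 − 4P.
Supply slope: (187 − 207)/(57 − 61) = 5, so Qs = 5P − 98.
Without the tax, 379 − 4P = 5P − 98 gives 9P = 477, so P* = €53 and Q* = 167.
With the tax collected from producers, supply shifts: Qs = 5(P − 9) − 98.
New equilibrium: buyers pay €58, producers receive €49, Q = 147. (Wedge: Pb − Ps = 9.)
Per-ticket burden: buyers €5, producers €4.
Buyers take the larger share because demand is less price-elastic here (demand slope 4 vs supply slope 5).

Buyers bear the larger share: €5 per ticket.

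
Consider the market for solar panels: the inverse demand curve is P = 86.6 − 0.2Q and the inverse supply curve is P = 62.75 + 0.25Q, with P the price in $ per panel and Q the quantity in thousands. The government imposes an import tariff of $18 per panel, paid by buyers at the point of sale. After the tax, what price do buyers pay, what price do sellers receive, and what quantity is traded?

Inverting to Q(P) form: Qd = 433 − 5P; Qs = 4P − 251.
Before the tax: set 433 − 5P = 4P − 251 → P* = $76, Q* = 53.
With the tax collected from buyers, demand (in seller-price terms) shifts: Qd = 433 − 5(P + 18).
New equilibrium: buyers pay $84, sellers receive $66, Q = 13. (Wedge: Pb − Ps = 18.)
The less price-elastic side of the market bears the larger share of a per-unit tax.

Buyers pay $84; sellers receive $66; quantity = 13.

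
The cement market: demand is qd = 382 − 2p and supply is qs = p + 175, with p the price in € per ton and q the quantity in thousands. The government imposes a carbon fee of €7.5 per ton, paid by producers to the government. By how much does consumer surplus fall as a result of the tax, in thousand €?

Consumer surplus falls by €603.75 thousand.

Without the tax, 382 − 2p = p + 175 gives 3p = 207, so p* = €69 and q* = 244.
With the tax collected from producers, supply shifts: qs = (p − 7.5) + 175.
New equilibrium: consumers pay €71.5, producers receive €64, q = 239. (Wedge: pb − ps = 7.5.)
ΔCS is the trapezoid between Q = 239 and Q = 244 of height €2.5: ½ · (244 + 239) · 2.5 = €603.75.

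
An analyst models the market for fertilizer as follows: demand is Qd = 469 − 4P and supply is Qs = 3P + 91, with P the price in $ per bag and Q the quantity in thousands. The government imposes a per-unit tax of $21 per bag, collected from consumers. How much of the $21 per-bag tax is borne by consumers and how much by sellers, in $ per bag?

Consumers bear $9 per bag; sellers bear $12 per bag.

Without the tax, 469 − 4P = 3P + 91 gives 7P = 378, so P* = $54 and Q* = 253.
With the tax collected from consumers, demand (in seller-price terms) shifts: Qd = 469 − 4(P + 21).
Solving gives Q = 217 with consumers paying $63 and sellers receiving $42 (the $21 wedge).
Burden on consumers: $9; on sellers: $12. (They sum to $21.)
The less price-elastic side of the market bears the larger share of a per-unit tax.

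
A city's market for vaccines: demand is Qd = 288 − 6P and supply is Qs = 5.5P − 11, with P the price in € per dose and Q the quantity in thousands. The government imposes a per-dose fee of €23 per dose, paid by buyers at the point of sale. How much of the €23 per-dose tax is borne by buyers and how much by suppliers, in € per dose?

Before the tax: set 288 − 6P = 5.5P − 11 → P* = €26, Q* = 132.
With the tax collected from buyers, demand (in seller-price terms) shifts: Qd = 288 − 6(P + 23).
New equilibrium: buyers pay €37, suppliers receive €14, Q = 66. (Wedge: Pb − Ps = 23.)
Burden on buyers: €11; on suppliers: €12. (They sum to €23.)
The less price-elastic side of the market bears the larger share of a per-unit tax.

Buyers bear €11 per dose; suppliers bear €12 per dose.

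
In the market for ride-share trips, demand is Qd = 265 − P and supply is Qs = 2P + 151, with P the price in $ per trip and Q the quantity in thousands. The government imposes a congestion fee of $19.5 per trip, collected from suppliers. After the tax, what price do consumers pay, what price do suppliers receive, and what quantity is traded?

Consumers pay $51; suppliers receive $31.5; quantity = 214.

Without the tax, 265 − P = 2P + 151 gives 3P = 114, so P* = $38 and Q* = 227.
With the tax collected from suppliers, supply shifts: Qs = 2(P − 19.5) + 151.
New equilibrium: consumers pay $51, suppliers receive $31.5, Q = 214. (Wedge: Pb − Ps = 19.5.)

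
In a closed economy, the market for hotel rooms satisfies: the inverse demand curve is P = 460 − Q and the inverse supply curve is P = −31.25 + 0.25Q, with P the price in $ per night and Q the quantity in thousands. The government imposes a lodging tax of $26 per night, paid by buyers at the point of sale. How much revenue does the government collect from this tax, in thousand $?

Tax revenue = $9677.2 thousand.

Rewrite in direct form: Qd = 460 − P and Qs = 4P + 125.
Without the tax, 460 − P = 4P + 125 gives 5P = 335, so P* = $67 and Q* = 393.
With the tax collected from buyers, demand (in seller-price terms) shifts: Qd = 460 − (P + 26).
Solving gives Q = 372.2 with buyers paying $87.8 and sellers receiving $61.8 (the $26 wedge).
Revenue = t · Q = 26 · 372.2 = $9677.2.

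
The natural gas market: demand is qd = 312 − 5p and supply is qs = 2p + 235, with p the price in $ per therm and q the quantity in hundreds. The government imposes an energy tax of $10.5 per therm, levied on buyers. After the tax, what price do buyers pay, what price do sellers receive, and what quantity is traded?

Buyers pay $14; sellers receive $3.5; quantity = 242.

Before the tax: set 312 − 5p = 2p + 235 → p* = $11, q* = 257.
With the tax collected from buyers, demand (in seller-price terms) shifts: qd = 312 − 5(p + 10.5).
Solving gives q = 242 with buyers paying $14 and sellers receiving $3.5 (the $10.5 wedge).
The less price-elastic side of the market bears the larger share of a per-unit tax.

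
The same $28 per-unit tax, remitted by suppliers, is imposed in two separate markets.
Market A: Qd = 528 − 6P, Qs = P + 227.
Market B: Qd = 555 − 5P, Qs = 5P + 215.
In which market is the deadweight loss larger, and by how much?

Market B, by $644.

Market A: pre-tax P* = $43, Q* = 270; post-tax Q = 246; deadweight loss = $336.
Market B: pre-tax P* = $34, Q* = 385; post-tax Q = 315; deadweight loss = $980.
Difference: $336 vs $980 → market B is larger by $644.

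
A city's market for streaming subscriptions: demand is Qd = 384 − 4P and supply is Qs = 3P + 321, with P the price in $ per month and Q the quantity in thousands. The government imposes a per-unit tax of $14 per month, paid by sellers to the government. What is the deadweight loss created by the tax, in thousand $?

Deadweight loss = $168 thousand.

Without the tax, 384 − 4P = 3P + 321 gives 7P = 63, so P* = $9 and Q* = 348.
With the tax collected from sellers, supply shifts: Qs = 3(P − 14) + 321.
New equilibrium: buyers pay $15, sellers receive $1, Q = 324. (Wedge: Pb − Ps = 14.)
Quantity falls by |ΔQ| = |348 − 324| = 24.
DWL = ½ · t · |ΔQ| = ½ · 14 · 24 = $168.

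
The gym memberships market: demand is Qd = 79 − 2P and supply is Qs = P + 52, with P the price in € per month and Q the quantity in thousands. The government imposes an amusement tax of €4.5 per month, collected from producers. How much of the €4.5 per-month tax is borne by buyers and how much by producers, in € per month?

Buyers bear €1.5 per month; producers bear €3 per month.

Before the tax: set 79 − 2P = P + 52 → P* = €9, Q* = 61.
With the tax collected from producers, supply shifts: Qs = (P − 4.5) + 52.
Solving gives Q = 58 with buyers paying €10.5 and producers receiving €6 (the €4.5 wedge).
Burden on buyers: €1.5; on producers: €3. (They sum to €4.5.)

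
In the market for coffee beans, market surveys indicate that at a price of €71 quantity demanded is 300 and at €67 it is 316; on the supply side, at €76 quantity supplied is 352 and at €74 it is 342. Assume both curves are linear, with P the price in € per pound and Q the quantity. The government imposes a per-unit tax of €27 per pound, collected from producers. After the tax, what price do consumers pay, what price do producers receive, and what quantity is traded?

Consumers pay €83; producers receive €56; quantity = 252.

Demand slope: (316 − 300)/(67 − 71) = -4, so Qd = 584 − 4P.
Supply slope: (342 − 352)/(74 − 76) = 5, so Qs = 5P − 28.
Without the tax, 584 − 4P = 5P − 28 gives 9P = 612, so P* = €68 and Q* = 312.
With the tax collected from producers, supply shifts: Qs = 5(P − 27) − 28.
New equilibrium: consumers pay €83, producers receive €56, Q = 252. (Wedge: Pb − Ps = 27.)
The less price-elastic side of the market bears the larger share of a per-unit tax.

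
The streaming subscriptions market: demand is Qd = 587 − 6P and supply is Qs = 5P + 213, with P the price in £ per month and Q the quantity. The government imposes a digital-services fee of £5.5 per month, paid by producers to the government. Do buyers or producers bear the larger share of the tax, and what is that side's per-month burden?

Producers bear the larger share: £3 per month.

Without the tax, 587 − 6P = 5P + 213 gives 11P = 374, so P* = £34 and Q* = 383.
With the tax collected from producers, supply shifts: Qs = 5(P − 5.5) + 213.
Solving gives Q = 368 with buyers paying £36.5 and producers receiving £31 (the £5.5 wedge).
Per-month burden: buyers £2.5, producers £3.
Producers take the larger share because supply is less price-elastic here (demand slope 6 vs supply slope 5).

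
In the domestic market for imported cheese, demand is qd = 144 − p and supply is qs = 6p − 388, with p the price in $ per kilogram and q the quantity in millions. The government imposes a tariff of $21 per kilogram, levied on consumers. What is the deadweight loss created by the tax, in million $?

Before the tax: set 144 − p = 6p − 388 → p* = $76, q* = 68.
With the tax collected from consumers, demand (in seller-price terms) shifts: qd = 144 − (p + 21).
Solving gives q = 50 with consumers paying $94 and sellers receiving $73 (the $21 wedge).
Quantity falls by |ΔQ| = |68 − 50| = 18.
DWL = ½ · t · |ΔQ| = ½ · 21 · 18 = $189.

Deadweight loss = $189 million.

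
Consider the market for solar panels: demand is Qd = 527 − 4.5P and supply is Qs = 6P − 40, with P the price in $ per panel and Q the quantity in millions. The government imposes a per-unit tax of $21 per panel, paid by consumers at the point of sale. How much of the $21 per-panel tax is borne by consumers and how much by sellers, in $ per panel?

Without the tax, 527 − 4.5P = 6P − 40 gives 10.5P = 567, so P* = $54 and Q* = 284.
With the tax collected from consumers, demand (in seller-price terms) shifts: Qd = 527 − 4.5(P + 21).
New equilibrium: consumers pay $66, sellers receive $45, Q = 230. (Wedge: Pb − Ps = 21.)
Burden on consumers: $12; on sellers: $9. (They sum to $21.)
The less price-elastic side of the market bears the larger share of a per-unit tax.

Consumers bear $12 per panel; sellers bear $9 per panel.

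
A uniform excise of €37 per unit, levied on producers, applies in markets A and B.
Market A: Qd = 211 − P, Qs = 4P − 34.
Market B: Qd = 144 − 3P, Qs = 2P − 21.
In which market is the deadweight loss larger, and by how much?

Market B, by €273.8.

Market A: pre-tax P* = €49, Q* = 162; post-tax Q = 132.4; deadweight loss = €547.6.
Market B: pre-tax P* = €33, Q* = 45; post-tax Q = 0.6; deadweight loss = €821.4.
Difference: €547.6 vs €821.4 → market B is larger by €273.8.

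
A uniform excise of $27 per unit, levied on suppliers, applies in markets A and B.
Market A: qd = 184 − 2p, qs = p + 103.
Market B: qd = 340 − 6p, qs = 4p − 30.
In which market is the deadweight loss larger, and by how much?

Market B, by $631.8.

Market A: pre-tax p* = $27, q* = 130; post-tax q = 112; deadweight loss = $243.
Market B: pre-tax p* = $37, q* = 118; post-tax q = 53.2; deadweight loss = $874.8.
Difference: $243 vs $874.8 → market B is larger by $631.8.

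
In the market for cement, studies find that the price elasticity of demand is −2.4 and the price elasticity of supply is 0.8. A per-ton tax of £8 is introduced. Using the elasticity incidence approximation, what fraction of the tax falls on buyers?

Incidence ratio: buyers' share ≈ εs / (εs + |εd|) = 0.8 / (0.8 + 2.4) = 0.25.
Supply is the less elastic side, so buyers bear the smaller share.

Buyers' share ≈ 0.25.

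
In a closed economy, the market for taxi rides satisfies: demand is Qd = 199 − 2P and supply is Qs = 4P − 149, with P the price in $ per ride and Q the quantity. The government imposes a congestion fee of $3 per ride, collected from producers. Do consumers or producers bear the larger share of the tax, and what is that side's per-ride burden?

Before the tax: set 199 − 2P = 4P − 149 → P* = $58, Q* = 83.
With the tax collected from producers, supply shifts: Qs = 4(P − 3) − 149.
New equilibrium: consumers pay $60, producers receive $57, Q = 79. (Wedge: Pb − Ps = 3.)
Per-ride burden: consumers $2, producers $1.
Consumers take the larger share because demand is less price-elastic here (demand slope 2 vs supply slope 4).

Consumers bear the larger share: $2 per ride.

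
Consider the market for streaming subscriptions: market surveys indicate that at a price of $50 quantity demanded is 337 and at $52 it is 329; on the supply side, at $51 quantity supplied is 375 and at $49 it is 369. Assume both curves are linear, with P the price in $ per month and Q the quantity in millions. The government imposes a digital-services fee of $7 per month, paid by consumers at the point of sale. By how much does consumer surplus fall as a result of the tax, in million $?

Demand slope: (329 − 337)/(52 − 50) = -4, so Qd = 537 − 4P.
Supply slope: (369 − 375)/(49 − 51) = 3, so Qs = 3P + 222.
Before the tax: set 537 − 4P = 3P + 222 → P* = $45, Q* = 357.
With the tax collected from consumers, demand (in seller-price terms) shifts: Qd = 537 − 4(P + 7).
Solving gives Q = 345 with consumers paying $48 and sellers receiving $41 (the $7 wedge).
ΔCS is the trapezoid between Q = 345 and Q = 357 of height $3: ½ · (357 + 345) · 3 = $1053.

Consumer surplus falls by $1053 million.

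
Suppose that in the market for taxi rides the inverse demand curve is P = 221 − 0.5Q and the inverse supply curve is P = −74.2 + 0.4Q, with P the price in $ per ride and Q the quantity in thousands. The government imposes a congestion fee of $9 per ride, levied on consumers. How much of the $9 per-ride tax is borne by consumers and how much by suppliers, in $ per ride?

Consumers bear $5 per ride; suppliers bear $4 per ride.

Rewrite in direct form: Qd = 442 − 2P and Qs = 2.5P + 185.5.
Before the tax: set 442 − 2P = 2.5P + 185.5 → P* = $57, Q* = 328.
With the tax collected from consumers, demand (in seller-price terms) shifts: Qd = 442 − 2(P + 9).
Solving gives Q = 318 with consumers paying $62 and suppliers receiving $53 (the $9 wedge).
Burden on consumers: $5; on suppliers: $4. (They sum to $9.)
The less price-elastic side of the market bears the larger share of a per-unit tax.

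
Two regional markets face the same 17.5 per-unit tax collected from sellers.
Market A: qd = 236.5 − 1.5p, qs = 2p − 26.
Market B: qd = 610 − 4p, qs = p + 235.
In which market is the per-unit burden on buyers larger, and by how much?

Market A, by 6.5.

Market A: pre-tax p* = 75, q* = 124; post-tax q = 109; per-unit burden on buyers = 10.
Market B: pre-tax p* = 75, q* = 310; post-tax q = 296; per-unit burden on buyers = 3.5.
Difference: 10 vs 3.5 → market A is larger by 6.5.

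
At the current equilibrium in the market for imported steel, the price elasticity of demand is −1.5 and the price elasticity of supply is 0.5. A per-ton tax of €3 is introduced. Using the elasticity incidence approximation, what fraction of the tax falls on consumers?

Consumers' share ≈ 0.25.

Incidence ratio: consumers' share ≈ εs / (εs + |εd|) = 0.5 / (0.5 + 1.5) = 0.25.
Supply is the less elastic side, so consumers bear the smaller share.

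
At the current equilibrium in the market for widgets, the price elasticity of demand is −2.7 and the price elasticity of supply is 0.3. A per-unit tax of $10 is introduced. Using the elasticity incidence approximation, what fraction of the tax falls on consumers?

Consumers' share ≈ 0.1.

Incidence ratio: consumers' share ≈ εs / (εs + |εd|) = 0.3 / (0.3 + 2.7) = 0.1.
Supply is the less elastic side, so consumers bear the smaller share.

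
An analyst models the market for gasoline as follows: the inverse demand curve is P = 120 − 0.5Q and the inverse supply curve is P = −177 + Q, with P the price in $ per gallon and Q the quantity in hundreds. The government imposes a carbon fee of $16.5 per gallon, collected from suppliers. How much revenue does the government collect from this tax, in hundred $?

Tax revenue = $3085.5 hundred.

Rewrite in direct form: Qd = 240 − 2P and Qs = P + 177.
Before the tax: set 240 − 2P = P + 177 → P* = $21, Q* = 198.
With the tax collected from suppliers, supply shifts: Qs = (P − 16.5) + 177.
Solving gives Q = 187 with buyers paying $26.5 and suppliers receiving $10 (the $16.5 wedge).
Revenue = t · Q = 16.5 · 187 = $3085.5.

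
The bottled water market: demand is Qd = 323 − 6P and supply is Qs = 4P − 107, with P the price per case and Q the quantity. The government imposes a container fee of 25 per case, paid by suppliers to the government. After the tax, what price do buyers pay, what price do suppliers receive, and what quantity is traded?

Buyers pay 53; suppliers receive 28; quantity = 5.

Before the tax: set 323 − 6P = 4P − 107 → P* = 43, Q* = 65.
With the tax collected from suppliers, supply shifts: Qs = 4(P − 25) − 107.
New equilibrium: buyers pay 53, suppliers receive 28, Q = 5. (Wedge: Pb − Ps = 25.)
The less price-elastic side of the market bears the larger share of a per-unit tax.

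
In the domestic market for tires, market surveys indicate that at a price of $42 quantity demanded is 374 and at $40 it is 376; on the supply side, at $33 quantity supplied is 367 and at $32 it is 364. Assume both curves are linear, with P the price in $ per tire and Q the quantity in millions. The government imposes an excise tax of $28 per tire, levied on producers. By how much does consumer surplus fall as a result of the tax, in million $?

Demand slope: (376 − 374)/(40 − 42) = -1, so Qd = 416 − P.
Supply slope: (364 − 367)/(32 − 33) = 3, so Qs = 3P + 268.
Before the tax: set 416 − P = 3P + 268 → P* = $37, Q* = 379.
With the tax collected from producers, supply shifts: Qs = 3(P − 28) + 268.
Solving gives Q = 358 with buyers paying $58 and producers receiving $30 (the $28 wedge).
ΔCS is the trapezoid between Q = 358 and Q = 379 of height $21: ½ · (379 + 358) · 21 = $7738.5.

Consumer surplus falls by $7738.5 million.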